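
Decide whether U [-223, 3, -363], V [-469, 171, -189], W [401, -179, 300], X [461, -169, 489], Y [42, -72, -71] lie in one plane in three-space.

No

The plane through U, V, W has normal n = UV × UW = (143052, 271674, -60060) and equation n·P = -9283794.
Checking the remaining points: n·X = -9335274, n·Y = -9288084.
Since n·X = -9335274 ≠ -9283794, X is off the plane and the points are not all coplanar.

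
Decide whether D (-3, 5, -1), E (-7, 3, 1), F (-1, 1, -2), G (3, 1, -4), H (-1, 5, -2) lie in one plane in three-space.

Yes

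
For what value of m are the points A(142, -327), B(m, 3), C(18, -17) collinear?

10

The three points are collinear iff det[AB; AC] = 0.
This determinant is linear in m: (310)m + (-3100) = 0, so m = 10.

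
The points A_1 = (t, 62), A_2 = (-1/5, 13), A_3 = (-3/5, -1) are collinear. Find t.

6/5

Collinearity: (A_1 − A_2) must be parallel to (A_3 − A_2) = (-2/5, -14).
Cross-multiplying the components: (t − (-1/5))·(-14) = (49)·(-2/5).
Solving gives t = 6/5.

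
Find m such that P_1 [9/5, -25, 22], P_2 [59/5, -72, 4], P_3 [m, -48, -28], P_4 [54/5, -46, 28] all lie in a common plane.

Normal to plane P_1P_2P_4: n = (-660, -222, 213); plane equation n·P = 9048.
Requiring n·P_3 = 9048: (-660)m + (4692) = 9048.
So m = -33/5.

-33/5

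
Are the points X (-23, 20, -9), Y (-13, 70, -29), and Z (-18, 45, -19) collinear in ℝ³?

Yes

XY = (10, 50, -20), XZ = (5, 25, -10).
Each component of XZ is 1/2 times the corresponding component of XY, so XZ = 1/2·XY and the points are collinear.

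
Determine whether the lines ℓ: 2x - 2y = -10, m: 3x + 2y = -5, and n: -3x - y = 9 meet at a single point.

No

Lines aᵢx + bᵢy = cᵢ with pairwise distinct directions are concurrent exactly when det[aᵢ bᵢ cᵢ] = 0.
Here the determinant is 20.
Nonzero, so no common point exists.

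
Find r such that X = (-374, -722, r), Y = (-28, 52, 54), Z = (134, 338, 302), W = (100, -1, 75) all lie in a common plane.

-578

Coplanarity ⇔ det[XY; XZ; XW] = 0.
Expanding, this is linear in r: (45194)r + (26122132) = 0.
So r = -578.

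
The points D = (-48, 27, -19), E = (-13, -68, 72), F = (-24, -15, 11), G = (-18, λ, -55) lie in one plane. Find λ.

Normal to plane DEF: n = (972, 1134, 810); plane equation n·P = -31428.
Requiring n·G = -31428: (1134)λ + (-62046) = -31428.
So λ = 27.

27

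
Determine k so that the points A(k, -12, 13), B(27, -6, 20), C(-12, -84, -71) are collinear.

Collinearity requires AB × AC = 0; each component is linear in k.
The y-component gives (-91)k + (2184) = 0, so k = 24.
The remaining components then also vanish.

24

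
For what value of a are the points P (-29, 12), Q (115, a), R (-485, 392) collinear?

-108

Collinearity: (Q − P) must be parallel to (R − P) = (-456, 380).
Cross-multiplying the components: (a − 12)·(-456) = (144)·(380).
Solving gives a = -108.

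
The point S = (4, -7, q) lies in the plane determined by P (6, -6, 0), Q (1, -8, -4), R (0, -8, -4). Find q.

Coplanarity requires PQ · (PR × PS) = 0.
PQ = (-5, -2, -4), PR = (-6, -2, -4); the triple product is linear in q with coefficient -2 and constant term -4.
Setting it to zero: q = -2.

-2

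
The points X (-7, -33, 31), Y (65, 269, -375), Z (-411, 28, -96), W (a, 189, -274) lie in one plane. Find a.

Normal to plane XYZ: n = (-13588, 173168, 126400); plane equation n·P = -1701028.
Requiring n·W = -1701028: (-13588)a + (-1904848) = -1701028.
So a = -15.

-15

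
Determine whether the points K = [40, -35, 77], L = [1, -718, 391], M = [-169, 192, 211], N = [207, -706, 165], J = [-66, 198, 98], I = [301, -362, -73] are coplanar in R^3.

Yes

The plane through K, L, M has normal n = KL × KM = (-162800, -60400, -151600) and equation n·P = -16071200.
Checking the remaining points: n·N = -16071200, n·J = -16071200, n·I = -16071200.
All equal -16071200, so all 6 points lie in one plane.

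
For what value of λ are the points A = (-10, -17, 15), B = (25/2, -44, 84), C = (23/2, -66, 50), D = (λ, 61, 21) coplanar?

-31

Coplanarity ⇔ det[AB; AC; AD] = 0.
Expanding, this is linear in λ: (2436)λ + (75516) = 0.
So λ = -31.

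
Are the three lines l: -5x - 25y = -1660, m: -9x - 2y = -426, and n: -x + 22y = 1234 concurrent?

No

Intersecting l and m: solving the 2×2 system gives (x, y) = (1466/43, 2562/43).
Substitute into n: (-1)(1466/43) + (22)(2562/43) = 54898/43.
But n requires 1234 ≠ 54898/43, so the three lines have no common point.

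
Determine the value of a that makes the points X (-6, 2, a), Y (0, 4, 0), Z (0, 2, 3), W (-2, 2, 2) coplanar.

0

Coplanarity ⇔ det[XY; XZ; XW] = 0.
Expanding, this is linear in a: (4)a + (0) = 0.
So a = 0.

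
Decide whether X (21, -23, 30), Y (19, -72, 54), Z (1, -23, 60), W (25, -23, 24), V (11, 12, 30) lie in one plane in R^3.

Yes

The plane through X, Y, Z has normal n = XY × XZ = (-1470, -420, -980) and equation n·P = -50610.
Checking the remaining points: n·W = -50610, n·V = -50610.
All equal -50610, so all 5 points lie in one plane.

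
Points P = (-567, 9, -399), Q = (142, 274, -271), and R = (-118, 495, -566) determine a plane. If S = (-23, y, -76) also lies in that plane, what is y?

A normal to the plane is n = PQ × PR = (-106463, 175875, 225589).
S lies in the plane iff n · PS = 0.
This gives (175875)y + (13366500) = 0, so y = -76.

-76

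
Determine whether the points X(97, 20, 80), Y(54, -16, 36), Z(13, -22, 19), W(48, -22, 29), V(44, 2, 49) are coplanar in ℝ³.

The plane through X, Y, Z has normal n = XY × XZ = (348, 1073, -1218) and equation n·P = -42224.
Checking the remaining points: n·W = -42224, n·V = -42224.
All equal -42224, so all 5 points lie in one plane.

Yes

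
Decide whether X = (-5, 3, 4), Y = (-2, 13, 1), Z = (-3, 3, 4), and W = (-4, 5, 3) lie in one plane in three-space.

No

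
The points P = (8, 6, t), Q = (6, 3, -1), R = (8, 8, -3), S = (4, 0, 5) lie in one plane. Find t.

Coplanarity ⇔ det[PQ; PR; PS] = 0.
Expanding, this is linear in t: (-4)t + (-28) = 0.
So t = -7.

-7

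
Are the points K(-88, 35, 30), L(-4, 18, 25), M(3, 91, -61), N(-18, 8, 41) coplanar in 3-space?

No

A normal to the plane through K, L, M is n = KL × KM = (1827, 7189, 6251).
The plane has equation n·P = 278369. For N: n·N = 280917.
280917 ≠ 278369, so N is off the plane.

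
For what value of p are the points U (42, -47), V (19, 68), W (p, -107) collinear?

Collinearity: (W − U) must be parallel to (V − U) = (-23, 115).
Cross-multiplying the components: (p − 42)·(115) = (-60)·(-23).
Solving gives p = 54.

54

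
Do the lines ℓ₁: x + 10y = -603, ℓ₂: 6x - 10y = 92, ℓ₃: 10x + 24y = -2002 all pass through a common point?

Intersecting ℓ₁ and ℓ₂: solving the 2×2 system gives (x, y) = (-73, -53).
Substitute into ℓ₃: (10)(-73) + (24)(-53) = -2002.
This equals -2002, so (-73, -53) lies on all three lines and they are concurrent.

Yes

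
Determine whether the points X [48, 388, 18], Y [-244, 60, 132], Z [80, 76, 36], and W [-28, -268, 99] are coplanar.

No

A normal to the plane through X, Y, Z is n = XY × XZ = (29664, 8904, 101600).
The plane has equation n·P = 6707424. For W: n·W = 6841536.
6841536 ≠ 6707424, so W is off the plane.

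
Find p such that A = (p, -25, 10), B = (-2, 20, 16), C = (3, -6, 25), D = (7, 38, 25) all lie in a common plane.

-11

The points are coplanar iff AB · (AC × AD) = 0.
Expanding, this is linear in p: (396)p + (4356) = 0.
So p = -11.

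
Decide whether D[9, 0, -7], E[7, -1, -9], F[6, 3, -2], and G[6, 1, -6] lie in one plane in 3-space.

With D as base: DE = (-2, -1, -2), DF = (-3, 3, 5), DG = (-3, 1, 1).
DF × DG = (-2, -12, 6).
DE · (DF × DG) = 4.
Since 4 ≠ 0, the four points are not coplanar.

No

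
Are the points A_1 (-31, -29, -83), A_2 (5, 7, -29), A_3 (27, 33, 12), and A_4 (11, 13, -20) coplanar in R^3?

With A_1 as base: A_1A_2 = (36, 36, 54), A_1A_3 = (58, 62, 95), A_1A_4 = (42, 42, 63).
A_1A_3 × A_1A_4 = (-84, 336, -168).
A_1A_2 · (A_1A_3 × A_1A_4) = 0.
The scalar triple product vanishes, so the four points are coplanar.

Yes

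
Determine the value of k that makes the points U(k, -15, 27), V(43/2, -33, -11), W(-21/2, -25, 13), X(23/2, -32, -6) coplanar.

Coplanarity ⇔ det[UV; UW; UX] = 0.
Expanding, this is linear in k: (-16)k + (-40) = 0.
So k = -5/2.

-5/2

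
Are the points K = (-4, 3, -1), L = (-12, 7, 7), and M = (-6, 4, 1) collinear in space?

Yes

KL = (-8, 4, 8), KM = (-2, 1, 2).
KL × KM = (0, 0, 0).
The cross product vanishes, so the three points are collinear.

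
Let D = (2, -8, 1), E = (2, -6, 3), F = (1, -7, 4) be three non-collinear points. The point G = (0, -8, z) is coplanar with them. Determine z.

5

A normal to the plane is n = DE × DF = (4, -2, 2).
G lies in the plane iff n · DG = 0.
This gives (2)z + (-10) = 0, so z = 5.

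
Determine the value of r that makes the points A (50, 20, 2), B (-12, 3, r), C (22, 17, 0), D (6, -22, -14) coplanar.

-6

Normal to plane ACD: n = (-36, -360, 1044); plane equation n·P = -6912.
Requiring n·B = -6912: (1044)r + (-648) = -6912.
So r = -6.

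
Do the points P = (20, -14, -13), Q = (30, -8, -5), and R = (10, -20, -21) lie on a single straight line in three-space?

Yes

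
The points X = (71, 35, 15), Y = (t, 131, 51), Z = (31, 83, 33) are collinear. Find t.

-9

Collinearity requires XY × XZ = 0; each component is linear in t.
The y-component gives (-18)t + (-162) = 0, so t = -9.
The remaining components then also vanish.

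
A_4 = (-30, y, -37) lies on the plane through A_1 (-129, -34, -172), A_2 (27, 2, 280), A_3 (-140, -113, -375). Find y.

A normal to the plane is n = A_1A_2 × A_1A_3 = (28400, 26696, -11928).
A_4 lies in the plane iff n · A_1A_4 = 0.
This gives (26696)y + (2108984) = 0, so y = -79.

-79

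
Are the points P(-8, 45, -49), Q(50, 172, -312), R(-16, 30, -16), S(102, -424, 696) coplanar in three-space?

No

The four points are coplanar iff the 3×3 determinant with rows PQ, PR, PS is zero.
Rows: (58, 127, -263), (-8, -15, 33), (110, -469, 745).
Expanding along the first row: (58)(4302) − (127)(-9590) + (-263)(5402) = 46720.
Nonzero ⇒ not coplanar.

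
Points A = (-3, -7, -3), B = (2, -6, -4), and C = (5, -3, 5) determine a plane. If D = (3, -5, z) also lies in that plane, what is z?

The plane through A, B, C has equation 12x − 48y + 12z = 264.
Substituting D: (12)z + (276) = 264, so z = -1.

-1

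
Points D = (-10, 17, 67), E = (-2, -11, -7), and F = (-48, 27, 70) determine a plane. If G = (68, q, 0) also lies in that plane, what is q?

-25

A normal to the plane is n = DE × DF = (656, 2788, -984).
G lies in the plane iff n · DG = 0.
This gives (2788)q + (69700) = 0, so q = -25.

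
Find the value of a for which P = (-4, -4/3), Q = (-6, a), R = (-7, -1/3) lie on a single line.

Collinearity: (Q − P) must be parallel to (R − P) = (-3, 1).
Cross-multiplying the components: (a − (-4/3))·(-3) = (-2)·(1).
Solving gives a = -2/3.

-2/3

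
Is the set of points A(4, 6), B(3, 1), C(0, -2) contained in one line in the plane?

AB = (-1, -5), AC = (-4, -8).
Twice the signed area of △ABC is (-1)(-8) − (-5)(-4) = -12.
The area is nonzero, so the three points are not collinear.

No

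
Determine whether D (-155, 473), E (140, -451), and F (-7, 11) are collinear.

No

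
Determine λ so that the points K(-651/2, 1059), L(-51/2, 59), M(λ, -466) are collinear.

132

Collinearity: (M − K) must be parallel to (L − K) = (300, -1000).
Cross-multiplying the components: (λ − (-651/2))·(-1000) = (-1525)·(300).
Solving gives λ = 132.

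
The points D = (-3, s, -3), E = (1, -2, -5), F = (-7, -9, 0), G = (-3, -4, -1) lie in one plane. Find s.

The points are coplanar iff DE · (DF × DG) = 0.
Expanding, this is linear in s: (-12)s + (-72) = 0.
So s = -6.

-6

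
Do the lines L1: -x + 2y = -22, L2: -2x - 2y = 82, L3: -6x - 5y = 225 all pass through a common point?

Lines aᵢx + bᵢy = cᵢ with pairwise distinct directions are concurrent exactly when det[aᵢ bᵢ cᵢ] = 0.
Here the determinant is 0.
It vanishes, so the lines are concurrent at (-20, -21).

Yes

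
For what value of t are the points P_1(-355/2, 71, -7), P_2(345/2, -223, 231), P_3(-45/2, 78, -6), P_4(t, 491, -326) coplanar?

Normal to plane P_1P_2P_3: n = (-1960, 36540, 48020); plane equation n·P = 2606100.
Requiring n·P_4 = 2606100: (-1960)t + (2286620) = 2606100.
So t = -163.

-163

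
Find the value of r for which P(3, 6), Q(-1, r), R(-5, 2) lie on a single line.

4

Collinearity: (Q − P) must be parallel to (R − P) = (-8, -4).
Cross-multiplying the components: (r − 6)·(-8) = (-4)·(-4).
Solving gives r = 4.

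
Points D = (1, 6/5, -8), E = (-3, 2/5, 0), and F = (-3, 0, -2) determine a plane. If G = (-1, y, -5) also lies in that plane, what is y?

3/5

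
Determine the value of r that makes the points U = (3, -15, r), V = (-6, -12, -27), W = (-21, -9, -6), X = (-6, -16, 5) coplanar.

The points are coplanar iff UV · (UW × UX) = 0.
Expanding, this is linear in r: (-60)r + (-1800) = 0.
So r = -30.

-30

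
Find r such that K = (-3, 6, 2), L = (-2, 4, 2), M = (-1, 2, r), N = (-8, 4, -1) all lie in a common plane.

The points are coplanar iff KL · (KM × KN) = 0.
Expanding, this is linear in r: (12)r + (-24) = 0.
So r = 2.

2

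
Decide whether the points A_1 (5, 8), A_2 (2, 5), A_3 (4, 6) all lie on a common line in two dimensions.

A_1A_2 = (-3, -3), A_1A_3 = (-1, -2).
Twice the signed area of △A_1A_2A_3 is (-3)(-2) − (-3)(-1) = 3.
The area is nonzero, so the three points are not collinear.

No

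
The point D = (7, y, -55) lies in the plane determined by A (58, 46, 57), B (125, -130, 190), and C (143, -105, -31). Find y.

183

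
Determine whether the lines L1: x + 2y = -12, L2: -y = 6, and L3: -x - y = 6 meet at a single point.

The three lines meet at one point iff the augmented coefficient matrix [aᵢ bᵢ cᵢ] has rank < 3, i.e. its determinant vanishes.
Here the determinant is 0.
It vanishes, so the lines are concurrent at (0, -6).

Yes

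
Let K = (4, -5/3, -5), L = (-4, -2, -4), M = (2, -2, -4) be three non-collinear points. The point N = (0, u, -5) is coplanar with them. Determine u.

Coplanarity requires KL · (KM × KN) = 0.
KL = (-8, -1/3, 1), KM = (-2, -1/3, 1); the triple product is linear in u with coefficient 6 and constant term 10.
Setting it to zero: u = -5/3.

-5/3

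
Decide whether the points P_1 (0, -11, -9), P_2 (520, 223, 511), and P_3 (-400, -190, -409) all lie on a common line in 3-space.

No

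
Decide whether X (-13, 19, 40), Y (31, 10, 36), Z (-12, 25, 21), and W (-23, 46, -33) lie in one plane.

The four points are coplanar iff the 3×3 determinant with rows XY, XZ, XW is zero.
Rows: (44, -9, -4), (1, 6, -19), (-10, 27, -73).
Expanding along the first row: (44)(75) − (-9)(-263) + (-4)(87) = 585.
Nonzero ⇒ not coplanar.

No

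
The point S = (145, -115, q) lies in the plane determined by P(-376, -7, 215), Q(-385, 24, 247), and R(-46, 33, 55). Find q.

-185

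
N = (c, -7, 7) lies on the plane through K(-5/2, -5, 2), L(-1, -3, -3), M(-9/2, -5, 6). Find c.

-4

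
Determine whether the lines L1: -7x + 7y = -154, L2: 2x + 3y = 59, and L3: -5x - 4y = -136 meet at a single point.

No

Lines aᵢx + bᵢy = cᵢ with pairwise distinct directions are concurrent exactly when det[aᵢ bᵢ cᵢ] = 0.
Here the determinant is -35.
Nonzero, so no common point exists.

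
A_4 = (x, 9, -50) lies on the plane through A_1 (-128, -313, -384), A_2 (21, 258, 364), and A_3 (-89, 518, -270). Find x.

-60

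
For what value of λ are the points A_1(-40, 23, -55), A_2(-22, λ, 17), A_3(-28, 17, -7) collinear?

Collinearity requires A_1A_2 × A_1A_3 = 0; each component is linear in λ.
The x-component gives (48)λ + (-672) = 0, so λ = 14.
The remaining components then also vanish.

14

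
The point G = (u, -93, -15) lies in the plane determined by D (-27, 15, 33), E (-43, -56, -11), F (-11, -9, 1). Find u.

Coplanarity requires DE · (DF × DG) = 0.
DE = (-16, -71, -44), DF = (16, -24, -32); the triple product is linear in u with coefficient 1216 and constant term 91200.
Setting it to zero: u = -75.

-75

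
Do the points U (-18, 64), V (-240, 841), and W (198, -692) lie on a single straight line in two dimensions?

Yes

UV = (-222, 777), UW = (216, -756).
Twice the signed area of △UVW is (-222)(-756) − (777)(216) = 0.
The triangle is degenerate (zero area), so the points are collinear.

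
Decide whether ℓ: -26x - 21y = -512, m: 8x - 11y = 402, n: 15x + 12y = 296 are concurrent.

No

Lines aᵢx + bᵢy = cᵢ with pairwise distinct directions are concurrent exactly when det[aᵢ bᵢ cᵢ] = 0.
Here the determinant is -454.
Nonzero, so no common point exists.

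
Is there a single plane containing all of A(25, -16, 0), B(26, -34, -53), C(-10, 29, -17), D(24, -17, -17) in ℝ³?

No

The four points are coplanar iff the 3×3 determinant with rows AB, AC, AD is zero.
Rows: (1, -18, -53), (-35, 45, -17), (-1, -1, -17).
Expanding along the first row: (1)(-782) − (-18)(578) + (-53)(80) = 5382.
Nonzero ⇒ not coplanar.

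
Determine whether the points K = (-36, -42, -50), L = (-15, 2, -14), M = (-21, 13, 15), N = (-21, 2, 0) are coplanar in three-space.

The four points are coplanar iff the 3×3 determinant with rows KL, KM, KN is zero.
Rows: (21, 44, 36), (15, 55, 65), (15, 44, 50).
Expanding along the first row: (21)(-110) − (44)(-225) + (36)(-165) = 1650.
Nonzero ⇒ not coplanar.

No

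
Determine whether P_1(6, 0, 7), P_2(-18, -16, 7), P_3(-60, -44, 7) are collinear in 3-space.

P_1P_2 = (-24, -16, 0), P_1P_3 = (-66, -44, 0).
Each component of P_1P_3 is 11/4 times the corresponding component of P_1P_2, so P_1P_3 = 11/4·P_1P_2 and the points are collinear.

Yes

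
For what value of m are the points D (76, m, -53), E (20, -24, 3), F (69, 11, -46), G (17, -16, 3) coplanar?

Coplanarity ⇔ det[DE; DF; DG] = 0.
Expanding, this is linear in m: (-147)m + (2352) = 0.
So m = 16.

16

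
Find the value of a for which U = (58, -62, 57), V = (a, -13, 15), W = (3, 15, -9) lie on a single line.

23

Direction UW = (-55, 77, -66). From the y-coordinate of V, the parameter along the line is τ = (-13 − (-62))/77 = 7/11.
Then a = 58 + 7/11·(-55) = 23.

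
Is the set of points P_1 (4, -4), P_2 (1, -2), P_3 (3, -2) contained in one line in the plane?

No

P_1P_2 = (-3, 2), P_1P_3 = (-1, 2).
det[P_1P_2; P_1P_3] = (-3)(2) − (2)(-1) = -4.
The determinant is nonzero, so they are not collinear.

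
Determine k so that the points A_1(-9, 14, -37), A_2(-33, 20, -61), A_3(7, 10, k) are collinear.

-21

Collinearity requires A_1A_2 × A_1A_3 = 0; each component is linear in k.
The x-component gives (6)k + (126) = 0, so k = -21.
The remaining components then also vanish.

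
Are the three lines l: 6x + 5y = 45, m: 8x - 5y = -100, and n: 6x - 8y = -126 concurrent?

No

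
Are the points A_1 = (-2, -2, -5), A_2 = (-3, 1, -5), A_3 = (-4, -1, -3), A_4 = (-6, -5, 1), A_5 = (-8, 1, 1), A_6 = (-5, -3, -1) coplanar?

Yes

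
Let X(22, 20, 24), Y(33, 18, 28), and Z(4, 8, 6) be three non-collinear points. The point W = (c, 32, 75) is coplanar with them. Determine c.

106

The plane through X, Y, Z has equation 84x + 126y − 168z = 336.
Substituting W: (84)c + (-8568) = 336, so c = 106.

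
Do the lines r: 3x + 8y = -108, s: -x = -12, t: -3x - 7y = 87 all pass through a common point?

Intersecting r and s: solving the 2×2 system gives (x, y) = (12, -18).
Substitute into t: (-3)(12) + (-7)(-18) = 90.
But t requires 87 ≠ 90, so the three lines have no common point.

No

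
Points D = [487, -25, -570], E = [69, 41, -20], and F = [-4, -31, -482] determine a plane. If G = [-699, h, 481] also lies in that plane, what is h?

86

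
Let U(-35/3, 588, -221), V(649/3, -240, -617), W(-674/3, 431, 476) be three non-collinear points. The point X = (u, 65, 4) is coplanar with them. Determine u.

-76/3

A normal to the plane is n = UV × UW = (-639288, -74568, -212160).
X lies in the plane iff n · UX = 0.
This gives (-639288)u + (-16195296) = 0, so u = -76/3.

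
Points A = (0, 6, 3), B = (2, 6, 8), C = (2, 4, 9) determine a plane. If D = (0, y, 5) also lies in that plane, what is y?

2

Coplanarity requires AB · (AC × AD) = 0.
AB = (2, 0, 5), AC = (2, -2, 6); the triple product is linear in y with coefficient -2 and constant term 4.
Setting it to zero: y = 2.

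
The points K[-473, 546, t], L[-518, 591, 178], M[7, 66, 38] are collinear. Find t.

166

Collinearity requires KL × KM = 0; each component is linear in t.
The x-component gives (-525)t + (87150) = 0, so t = 166.
The remaining components then also vanish.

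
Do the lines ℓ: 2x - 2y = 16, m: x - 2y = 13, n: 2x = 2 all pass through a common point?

Intersecting ℓ and m: solving the 2×2 system gives (x, y) = (3, -5).
Substitute into n: (2)(3) + (0)(-5) = 6.
But n requires 2 ≠ 6, so the three lines have no common point.

No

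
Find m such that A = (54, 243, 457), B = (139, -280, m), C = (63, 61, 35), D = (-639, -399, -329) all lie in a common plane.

-813

Coplanarity ⇔ det[AB; AC; AD] = 0.
Expanding, this is linear in m: (-131904)m + (-107237952) = 0.
So m = -813.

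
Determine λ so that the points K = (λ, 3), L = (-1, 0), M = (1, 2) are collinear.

2

The three points are collinear iff det[KL; KM] = 0.
This determinant is linear in λ: (-2)λ + (4) = 0, so λ = 2.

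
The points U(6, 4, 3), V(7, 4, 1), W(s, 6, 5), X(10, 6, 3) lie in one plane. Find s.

Normal to plane UVX: n = (4, -8, 2); plane equation n·P = -2.
Requiring n·W = -2: (4)s + (-38) = -2.
So s = 9.

9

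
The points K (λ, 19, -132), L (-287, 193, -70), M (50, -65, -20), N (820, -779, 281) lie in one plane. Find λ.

36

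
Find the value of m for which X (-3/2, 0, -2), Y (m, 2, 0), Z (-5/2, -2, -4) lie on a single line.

Collinearity requires XY × XZ = 0; each component is linear in m.
The y-component gives (2)m + (1) = 0, so m = -1/2.
The remaining components then also vanish.

-1/2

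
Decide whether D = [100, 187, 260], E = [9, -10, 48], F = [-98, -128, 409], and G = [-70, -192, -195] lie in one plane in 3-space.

Yes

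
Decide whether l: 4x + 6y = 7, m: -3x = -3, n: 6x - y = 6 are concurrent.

No

Lines aᵢx + bᵢy = cᵢ with pairwise distinct directions are concurrent exactly when det[aᵢ bᵢ cᵢ] = 0.
Here the determinant is 9.
Nonzero, so no common point exists.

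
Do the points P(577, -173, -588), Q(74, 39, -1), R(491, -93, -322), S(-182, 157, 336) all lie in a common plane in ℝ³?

Yes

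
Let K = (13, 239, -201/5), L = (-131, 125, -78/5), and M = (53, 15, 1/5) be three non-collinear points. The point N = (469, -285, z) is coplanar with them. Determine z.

227/5

Coplanarity requires KL · (KM × KN) = 0.
KL = (-144, -114, 123/5), KM = (40, -224, 202/5); the triple product is linear in z with coefficient 36816 and constant term -8357232/5.
Setting it to zero: z = 227/5.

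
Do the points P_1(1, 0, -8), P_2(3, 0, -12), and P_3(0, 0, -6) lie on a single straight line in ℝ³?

Yes

P_1P_2 = (2, 0, -4), P_1P_3 = (-1, 0, 2).
P_1P_2 × P_1P_3 = (0, 0, 0).
The cross product vanishes, so the three points are collinear.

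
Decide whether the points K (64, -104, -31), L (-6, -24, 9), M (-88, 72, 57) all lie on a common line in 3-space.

No

KL = (-70, 80, 40), KM = (-152, 176, 88).
Comparing components 3 and 1: (40)(-152) − (-70)(88) = 80 ≠ 0, so KL and KM are not parallel and the points are not collinear.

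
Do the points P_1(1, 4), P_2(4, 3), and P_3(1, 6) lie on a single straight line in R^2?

No

P_1P_2 = (3, -1), P_1P_3 = (0, 2).
det[P_1P_2; P_1P_3] = (3)(2) − (-1)(0) = 6.
The determinant is nonzero, so they are not collinear.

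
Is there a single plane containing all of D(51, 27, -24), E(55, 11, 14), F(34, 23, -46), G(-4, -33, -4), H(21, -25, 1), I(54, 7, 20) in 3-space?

No

The plane through D, E, F has normal n = DE × DF = (504, -558, -288) and equation n·P = 17550.
Checking the remaining points: n·G = 17550, n·H = 24246, n·I = 17550.
Since n·H = 24246 ≠ 17550, H is off the plane and the points are not all coplanar.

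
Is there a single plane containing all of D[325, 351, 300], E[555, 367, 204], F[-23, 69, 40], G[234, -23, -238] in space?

No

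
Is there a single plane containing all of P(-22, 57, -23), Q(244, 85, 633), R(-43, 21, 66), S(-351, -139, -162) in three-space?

Yes

With P as base: PQ = (266, 28, 656), PR = (-21, -36, 89), PS = (-329, -196, -139).
PR × PS = (22448, -32200, -7728).
PQ · (PR × PS) = 0.
The scalar triple product vanishes, so the four points are coplanar.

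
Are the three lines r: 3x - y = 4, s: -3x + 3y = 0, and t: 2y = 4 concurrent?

Yes

The three lines meet at one point iff the augmented coefficient matrix [aᵢ bᵢ cᵢ] has rank < 3, i.e. its determinant vanishes.
Here the determinant is 0.
It vanishes, so the lines are concurrent at (2, 2).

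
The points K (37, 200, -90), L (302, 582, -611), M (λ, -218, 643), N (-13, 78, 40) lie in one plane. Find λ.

The points are coplanar iff KL · (KM × KN) = 0.
Expanding, this is linear in λ: (13902)λ + (5672016) = 0.
So λ = -408.

-408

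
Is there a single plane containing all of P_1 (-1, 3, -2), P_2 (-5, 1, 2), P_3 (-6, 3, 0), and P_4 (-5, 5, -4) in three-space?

No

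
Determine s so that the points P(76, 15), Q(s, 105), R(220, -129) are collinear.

The three points are collinear iff det[PQ; PR] = 0.
This determinant is linear in s: (-144)s + (-2016) = 0, so s = -14.

-14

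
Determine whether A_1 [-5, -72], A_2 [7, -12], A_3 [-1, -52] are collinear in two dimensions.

A_1A_2 = (12, 60), A_1A_3 = (4, 20).
Checking proportionality: A_1A_3 = 1/3·A_1A_2, so the vectors are parallel and the points are collinear.

Yes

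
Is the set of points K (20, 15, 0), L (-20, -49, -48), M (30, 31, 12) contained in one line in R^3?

KL = (-40, -64, -48), KM = (10, 16, 12).
Each component of KM is -1/4 times the corresponding component of KL, so KM = -1/4·KL and the points are collinear.

Yes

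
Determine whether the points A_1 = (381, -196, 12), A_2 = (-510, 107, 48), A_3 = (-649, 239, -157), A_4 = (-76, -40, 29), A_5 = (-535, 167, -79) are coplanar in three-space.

The plane through A_1, A_2, A_3 has normal n = A_1A_2 × A_1A_3 = (-66867, -187659, -75495) and equation n·P = 10398897.
Checking the remaining points: n·A_4 = 10398897, n·A_5 = 10398897.
All equal 10398897, so all 5 points lie in one plane.

Yes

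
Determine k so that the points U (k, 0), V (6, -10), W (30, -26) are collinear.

-9

Collinearity: (U − V) must be parallel to (W − V) = (24, -16).
Cross-multiplying the components: (k − 6)·(-16) = (10)·(24).
Solving gives k = -9.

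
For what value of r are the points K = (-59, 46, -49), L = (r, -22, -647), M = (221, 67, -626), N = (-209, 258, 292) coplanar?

Coplanarity ⇔ det[KL; KM; KN] = 0.
Expanding, this is linear in r: (129485)r + (-29134125) = 0.
So r = 225.

225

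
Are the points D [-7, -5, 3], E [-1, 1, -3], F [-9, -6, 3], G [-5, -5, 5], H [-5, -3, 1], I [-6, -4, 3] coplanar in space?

The plane through D, E, F has normal n = DE × DF = (-6, 12, 6) and equation n·P = 0.
Checking the remaining points: n·G = 0, n·H = 0, n·I = 6.
Since n·I = 6 ≠ 0, I is off the plane and the points are not all coplanar.

No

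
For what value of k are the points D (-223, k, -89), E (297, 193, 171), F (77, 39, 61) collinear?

-171

Direction EF = (-220, -154, -110). From the x-coordinate of D, the parameter along the line is τ = (-223 − 297)/(-220) = 26/11.
Then k = 193 + 26/11·(-154) = -171.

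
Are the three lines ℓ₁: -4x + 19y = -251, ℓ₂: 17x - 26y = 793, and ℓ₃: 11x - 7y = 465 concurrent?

Intersecting ℓ₁ and ℓ₂: solving the 2×2 system gives (x, y) = (39, -5).
Substitute into ℓ₃: (11)(39) + (-7)(-5) = 464.
But ℓ₃ requires 465 ≠ 464, so the three lines have no common point.

No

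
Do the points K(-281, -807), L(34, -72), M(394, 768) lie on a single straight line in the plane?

KL = (315, 735), KM = (675, 1575).
Twice the signed area of △KLM is (315)(1575) − (735)(675) = 0.
The triangle is degenerate (zero area), so the points are collinear.

Yes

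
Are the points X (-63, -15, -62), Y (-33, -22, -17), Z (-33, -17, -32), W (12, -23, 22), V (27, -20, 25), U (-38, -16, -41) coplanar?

No

The plane through X, Y, Z has normal n = XY × XZ = (-120, 450, 150) and equation n·P = -8490.
Checking the remaining points: n·W = -8490, n·V = -8490, n·U = -8790.
Since n·U = -8790 ≠ -8490, U is off the plane and the points are not all coplanar.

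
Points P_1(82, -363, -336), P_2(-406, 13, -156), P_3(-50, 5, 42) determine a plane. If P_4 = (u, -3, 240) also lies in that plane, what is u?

306

A normal to the plane is n = P_1P_2 × P_1P_3 = (75888, 160704, -129952).
P_4 lies in the plane iff n · P_1P_4 = 0.
This gives (75888)u + (-23221728) = 0, so u = 306.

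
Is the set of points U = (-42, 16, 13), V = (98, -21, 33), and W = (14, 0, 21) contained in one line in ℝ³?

No

UV = (140, -37, 20), UW = (56, -16, 8).
UV × UW = (24, 0, -168).
The cross product is nonzero, so the points do not lie on one line.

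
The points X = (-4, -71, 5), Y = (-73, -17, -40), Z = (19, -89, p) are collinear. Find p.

20

Collinearity requires XY × XZ = 0; each component is linear in p.
The x-component gives (54)p + (-1080) = 0, so p = 20.
The remaining components then also vanish.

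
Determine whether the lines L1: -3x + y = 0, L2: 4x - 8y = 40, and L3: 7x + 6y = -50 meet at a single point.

Yes

The three lines meet at one point iff the augmented coefficient matrix [aᵢ bᵢ cᵢ] has rank < 3, i.e. its determinant vanishes.
Here the determinant is 0.
It vanishes, so the lines are concurrent at (-2, -6).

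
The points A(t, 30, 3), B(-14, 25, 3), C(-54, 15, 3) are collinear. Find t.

Collinearity requires AB × AC = 0; each component is linear in t.
The z-component gives (10)t + (-60) = 0, so t = 6.
The remaining components then also vanish.

6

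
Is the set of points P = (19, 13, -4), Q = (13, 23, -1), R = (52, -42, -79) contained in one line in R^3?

PQ = (-6, 10, 3), PR = (33, -55, -75).
PQ × PR = (-585, -351, 0).
The cross product is nonzero, so the points do not lie on one line.

No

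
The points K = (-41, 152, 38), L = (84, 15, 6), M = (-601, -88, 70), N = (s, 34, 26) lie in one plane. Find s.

Normal to plane KLM: n = (-12064, 13920, -106720); plane equation n·P = -1444896.
Requiring n·N = -1444896: (-12064)s + (-2301440) = -1444896.
So s = -71.

-71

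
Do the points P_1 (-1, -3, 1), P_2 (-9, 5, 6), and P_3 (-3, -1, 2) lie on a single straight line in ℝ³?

P_1P_2 = (-8, 8, 5), P_1P_3 = (-2, 2, 1).
Comparing components 2 and 3: (8)(1) − (5)(2) = -2 ≠ 0, so P_1P_2 and P_1P_3 are not parallel and the points are not collinear.

No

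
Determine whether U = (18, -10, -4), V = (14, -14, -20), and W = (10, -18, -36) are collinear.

UV = (-4, -4, -16), UW = (-8, -8, -32).
UV × UW = (0, 0, 0).
The cross product vanishes, so the three points are collinear.

Yes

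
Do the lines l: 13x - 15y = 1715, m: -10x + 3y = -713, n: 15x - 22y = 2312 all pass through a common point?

Yes

Intersecting l and m: solving the 2×2 system gives (x, y) = (50, -71).
Substitute into n: (15)(50) + (-22)(-71) = 2312.
This equals 2312, so (50, -71) lies on all three lines and they are concurrent.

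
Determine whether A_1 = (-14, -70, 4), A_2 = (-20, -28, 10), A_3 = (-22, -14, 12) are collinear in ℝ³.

Yes

A_1A_2 = (-6, 42, 6), A_1A_3 = (-8, 56, 8).
Each component of A_1A_3 is 4/3 times the corresponding component of A_1A_2, so A_1A_3 = 4/3·A_1A_2 and the points are collinear.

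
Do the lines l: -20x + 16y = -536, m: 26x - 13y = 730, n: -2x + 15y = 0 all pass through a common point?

No

Lines aᵢx + bᵢy = cᵢ with pairwise distinct directions are concurrent exactly when det[aᵢ bᵢ cᵢ] = 0.
Here the determinant is 536.
Nonzero, so no common point exists.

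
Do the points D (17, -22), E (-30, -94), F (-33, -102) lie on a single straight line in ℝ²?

DE = (-47, -72), DF = (-50, -80).
If collinear, DF would be a scalar multiple of DE. But (-47)·(-80) ≠ (-72)·(-50) (difference 160), so they are not parallel; the points are not collinear.

No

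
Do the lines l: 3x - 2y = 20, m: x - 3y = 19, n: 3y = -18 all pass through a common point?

No

Lines aᵢx + bᵢy = cᵢ with pairwise distinct directions are concurrent exactly when det[aᵢ bᵢ cᵢ] = 0.
Here the determinant is 15.
Nonzero, so no common point exists.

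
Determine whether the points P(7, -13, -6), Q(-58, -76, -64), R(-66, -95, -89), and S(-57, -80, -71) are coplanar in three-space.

With P as base: PQ = (-65, -63, -58), PR = (-73, -82, -83), PS = (-64, -67, -65).
PR × PS = (-231, 567, -357).
PQ · (PR × PS) = 0.
The scalar triple product vanishes, so the four points are coplanar.

Yes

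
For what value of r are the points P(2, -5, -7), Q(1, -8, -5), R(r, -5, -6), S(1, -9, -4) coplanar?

3

Coplanarity ⇔ det[PQ; PR; PS] = 0.
Expanding, this is linear in r: (1)r + (-3) = 0.
So r = 3.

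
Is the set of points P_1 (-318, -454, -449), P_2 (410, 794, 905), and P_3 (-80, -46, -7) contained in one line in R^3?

P_1P_2 = (728, 1248, 1354), P_1P_3 = (238, 408, 442).
P_1P_2 × P_1P_3 = (-816, 476, 0).
The cross product is nonzero, so the points do not lie on one line.

No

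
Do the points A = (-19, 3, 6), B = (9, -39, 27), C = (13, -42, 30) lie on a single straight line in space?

AB = (28, -42, 21), AC = (32, -45, 24).
AB × AC = (-63, 0, 84).
The cross product is nonzero, so the points do not lie on one line.

No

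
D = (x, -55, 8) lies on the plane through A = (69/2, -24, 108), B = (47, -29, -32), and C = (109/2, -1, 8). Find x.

32

A normal to the plane is n = AB × AC = (3720, -1550, 775/2).
D lies in the plane iff n · AD = 0.
This gives (3720)x + (-119040) = 0, so x = 32.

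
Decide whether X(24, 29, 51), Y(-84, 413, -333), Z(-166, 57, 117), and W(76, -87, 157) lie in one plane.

The four points are coplanar iff the 3×3 determinant with rows XY, XZ, XW is zero.
Rows: (-108, 384, -384), (-190, 28, 66), (52, -116, 106).
Expanding along the first row: (-108)(10624) − (384)(-23572) + (-384)(20584) = 0.
Zero determinant ⇒ coplanar.

Yes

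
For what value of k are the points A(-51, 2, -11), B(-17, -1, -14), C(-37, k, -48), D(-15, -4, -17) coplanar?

-35

Normal to plane ABD: n = (0, 96, -96); plane equation n·P = 1248.
Requiring n·C = 1248: (96)k + (4608) = 1248.
So k = -35.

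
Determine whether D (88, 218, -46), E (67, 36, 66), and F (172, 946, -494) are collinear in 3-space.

DE = (-21, -182, 112), DF = (84, 728, -448).
DE × DF = (0, 0, 0).
The cross product vanishes, so the three points are collinear.

Yes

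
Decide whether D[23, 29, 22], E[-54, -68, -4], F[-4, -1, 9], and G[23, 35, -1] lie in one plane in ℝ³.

With D as base: DE = (-77, -97, -26), DF = (-27, -30, -13), DG = (0, 6, -23).
DF × DG = (768, -621, -162).
DE · (DF × DG) = 5313.
Since 5313 ≠ 0, the four points are not coplanar.

No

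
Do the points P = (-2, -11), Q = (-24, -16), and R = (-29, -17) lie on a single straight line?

No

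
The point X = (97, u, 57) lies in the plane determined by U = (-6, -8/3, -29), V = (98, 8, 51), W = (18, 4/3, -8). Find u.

12

Coplanarity requires UV · (UW × UX) = 0.
UV = (104, 32/3, 80), UW = (24, 4, 21); the triple product is linear in u with coefficient -264 and constant term 3168.
Setting it to zero: u = 12.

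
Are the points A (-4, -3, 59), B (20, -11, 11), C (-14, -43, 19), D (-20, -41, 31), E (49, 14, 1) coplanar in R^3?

The plane through A, B, C has normal n = AB × AC = (-1600, 1440, -1040) and equation n·P = -59280.
Checking the remaining points: n·D = -59280, n·E = -59280.
All equal -59280, so all 5 points lie in one plane.

Yes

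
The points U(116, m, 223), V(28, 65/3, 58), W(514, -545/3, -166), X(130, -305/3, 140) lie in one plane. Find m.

Coplanarity ⇔ det[UV; UW; UX] = 0.
Expanding, this is linear in m: (62700)m + (9007900) = 0.
So m = -431/3.

-431/3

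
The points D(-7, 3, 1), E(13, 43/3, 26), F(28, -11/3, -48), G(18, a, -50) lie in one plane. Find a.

-19/3

Coplanarity ⇔ det[DE; DF; DG] = 0.
Expanding, this is linear in a: (1855)a + (35245/3) = 0.
So a = -19/3.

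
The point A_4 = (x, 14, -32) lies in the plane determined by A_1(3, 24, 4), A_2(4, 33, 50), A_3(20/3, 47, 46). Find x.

5/3

Coplanarity requires A_1A_2 · (A_1A_3 × A_1A_4) = 0.
A_1A_2 = (1, 9, 46), A_1A_3 = (11/3, 23, 42); the triple product is linear in x with coefficient -680 and constant term 3400/3.
Setting it to zero: x = 5/3.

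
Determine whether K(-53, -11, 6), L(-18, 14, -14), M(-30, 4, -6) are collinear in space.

No

KL = (35, 25, -20), KM = (23, 15, -12).
Comparing components 3 and 1: (-20)(23) − (35)(-12) = -40 ≠ 0, so KL and KM are not parallel and the points are not collinear.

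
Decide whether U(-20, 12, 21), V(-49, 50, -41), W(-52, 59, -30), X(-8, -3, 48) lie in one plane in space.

A normal to the plane through U, V, W is n = UV × UW = (976, 505, -147).
The plane has equation n·P = -16547. For X: n·X = -16379.
-16379 ≠ -16547, so X is off the plane.

No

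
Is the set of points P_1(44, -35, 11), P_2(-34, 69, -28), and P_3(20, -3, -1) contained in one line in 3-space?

P_1P_2 = (-78, 104, -39), P_1P_3 = (-24, 32, -12).
P_1P_2 × P_1P_3 = (0, 0, 0).
The cross product vanishes, so the three points are collinear.

Yes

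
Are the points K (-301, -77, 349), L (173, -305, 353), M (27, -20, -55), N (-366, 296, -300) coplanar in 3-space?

No

The four points are coplanar iff the 3×3 determinant with rows KL, KM, KN is zero.
Rows: (474, -228, 4), (328, 57, -404), (-65, 373, -649).
Expanding along the first row: (474)(113699) − (-228)(-239132) + (4)(126049) = -124574.
Nonzero ⇒ not coplanar.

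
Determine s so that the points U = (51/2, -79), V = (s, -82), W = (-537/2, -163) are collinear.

15

Collinearity: (V − U) must be parallel to (W − U) = (-294, -84).
Cross-multiplying the components: (s − 51/2)·(-84) = (-3)·(-294).
Solving gives s = 15.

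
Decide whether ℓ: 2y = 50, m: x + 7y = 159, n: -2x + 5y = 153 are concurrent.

No

Lines aᵢx + bᵢy = cᵢ with pairwise distinct directions are concurrent exactly when det[aᵢ bᵢ cᵢ] = 0.
Here the determinant is 8.
Nonzero, so no common point exists.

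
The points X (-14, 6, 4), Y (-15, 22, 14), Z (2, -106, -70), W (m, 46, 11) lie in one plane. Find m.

Normal to plane XYZ: n = (-64, 86, -144); plane equation n·P = 836.
Requiring n·W = 836: (-64)m + (2372) = 836.
So m = 24.

24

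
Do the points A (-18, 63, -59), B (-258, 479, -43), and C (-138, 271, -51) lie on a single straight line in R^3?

Yes

AB = (-240, 416, 16), AC = (-120, 208, 8).
AB × AC = (0, 0, 0).
The cross product vanishes, so the three points are collinear.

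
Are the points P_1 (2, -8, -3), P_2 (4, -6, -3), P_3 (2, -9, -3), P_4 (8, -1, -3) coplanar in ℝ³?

Yes

A normal to the plane through P_1, P_2, P_3 is n = P_1P_2 × P_1P_3 = (0, 0, -2).
The plane has equation n·P = 6. For P_4: n·P_4 = 6.
Equal, so P_4 lies in the plane and all four are coplanar.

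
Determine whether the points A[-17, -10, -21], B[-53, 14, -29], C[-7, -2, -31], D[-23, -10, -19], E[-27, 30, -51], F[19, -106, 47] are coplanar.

Yes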